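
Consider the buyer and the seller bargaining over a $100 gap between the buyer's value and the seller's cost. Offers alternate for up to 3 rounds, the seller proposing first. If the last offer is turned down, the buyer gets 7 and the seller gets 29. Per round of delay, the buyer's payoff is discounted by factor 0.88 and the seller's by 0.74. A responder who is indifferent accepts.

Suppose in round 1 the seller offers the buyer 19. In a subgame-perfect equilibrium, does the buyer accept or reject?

Work out the buyer's continuation value if the offer is rejected.
Round 3 (the seller proposes): the buyer gets 7 if talks fail, so the seller offers 7 and keeps 93.
Round 2 (the buyer proposes): the seller can get 93 next round, worth 0.74 × 93 = 68.82 now, so the buyer offers 68.82, keeping 31.18.
So by rejecting in round 1, the buyer gets 31.18 next round, worth 0.88 × 31.18 = 27.4384 now.
Offer 19 < 27.4384, so the buyer rejects.

Reject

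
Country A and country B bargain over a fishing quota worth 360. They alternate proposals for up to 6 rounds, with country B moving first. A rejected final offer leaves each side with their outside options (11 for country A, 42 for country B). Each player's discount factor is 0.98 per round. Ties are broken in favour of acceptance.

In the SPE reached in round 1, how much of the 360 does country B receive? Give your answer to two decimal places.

By backward induction:
Round 6 (country A proposes): country B gets 42 if talks fail, so country A offers 42 and keeps 318.
Round 5 (country B proposes): country A can get 318 next round, worth 0.98 × 318 = 311.64 now. Country B offers 311.64 and keeps 360 − 311.64 = 48.36.
Round 4 (country A proposes): country B can get 48.36 next round, worth 0.98 × 48.36 = 47.3928 now; country A offers that and keeps 312.6072.
Round 3 (country B proposes): country A can get 312.6072 next round, worth 0.98 × 312.6072 = 306.355056 now; country B offers that and keeps 53.644944.
Round 2 (country A proposes): country B can get 53.644944 next round, worth 0.98 × 53.644944 = 52.57204512 now, so country A offers 52.57204512, keeping 307.42795488.
Round 1 (country B proposes): country A can get 307.42795488 next round, worth 0.98 × 307.42795488 = 301.2793957824 now. Country B offers 301.2793957824 and keeps 360 − 301.2793957824 = 58.7206042176.

58.72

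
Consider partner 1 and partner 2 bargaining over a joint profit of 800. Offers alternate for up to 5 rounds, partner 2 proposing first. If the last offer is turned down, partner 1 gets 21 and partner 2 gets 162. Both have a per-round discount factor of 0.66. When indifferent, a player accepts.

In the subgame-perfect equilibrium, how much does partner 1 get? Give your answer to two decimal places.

261.70

Solve by backward induction from round 5.
Round 5 (partner 2 proposes): partner 1 gets 21 if talks fail, so partner 2 offers 21 and keeps 779.
Round 4 (partner 1 proposes): partner 2 can get 779 next round, worth 0.66 × 779 = 514.14 now. Partner 1 offers 514.14 and keeps 800 − 514.14 = 285.86.
Round 3 (partner 2 proposes): partner 1 can get 285.86 next round, worth 0.66 × 285.86 = 188.6676 now; partner 2 offers that and keeps 611.3324.
Round 2 (partner 1 proposes): partner 2 can get 611.3324 next round, worth 0.66 × 611.3324 = 403.479384 now. Partner 1 offers 403.479384 and keeps 800 − 403.479384 = 396.520616.
Round 1 (partner 2 proposes): partner 1 can get 396.520616 next round, worth 0.66 × 396.520616 = 261.70360656 now; partner 2 offers that and keeps 538.29639344.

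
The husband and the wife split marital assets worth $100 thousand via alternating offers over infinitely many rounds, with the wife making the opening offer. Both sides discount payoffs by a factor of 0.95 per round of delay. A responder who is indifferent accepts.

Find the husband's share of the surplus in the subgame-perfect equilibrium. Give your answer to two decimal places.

48.72

In a stationary SPE each proposer offers the other exactly their discounted continuation value.
If the wife keeps x when proposing and the husband keeps y when proposing, then x = 100 − 0.95y and y = 100 − 0.95x.
Solving: x = 100(1 − 0.95) / (1 − 0.95·0.95) = 5 / 0.0975 ≈ 51.2821.
The husband gets 100 − 51.2821 ≈ 48.7179.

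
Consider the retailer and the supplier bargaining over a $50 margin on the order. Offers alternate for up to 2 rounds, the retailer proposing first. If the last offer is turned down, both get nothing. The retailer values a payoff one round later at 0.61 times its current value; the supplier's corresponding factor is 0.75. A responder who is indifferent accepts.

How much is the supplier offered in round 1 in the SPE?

37.5

Round 2 (the supplier proposes): rejection yields 0 for the retailer; the supplier offers 0 and keeps 50.
Round 1 (the retailer proposes): the supplier can get 50 next round, worth 0.75 × 50 = 37.5 now, so the retailer offers 37.5, keeping 12.5.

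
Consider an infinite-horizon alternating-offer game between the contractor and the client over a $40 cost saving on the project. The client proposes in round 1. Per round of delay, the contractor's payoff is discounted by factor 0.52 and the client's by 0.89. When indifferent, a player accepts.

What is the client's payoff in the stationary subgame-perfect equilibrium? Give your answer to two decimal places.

In a stationary SPE each proposer offers the other exactly their discounted continuation value.
If the client keeps x when proposing and the contractor keeps y when proposing, then x = 40 − 0.52y and y = 40 − 0.89x.
Solving: x = 40(1 − 0.52) / (1 − 0.89·0.52) = 19.2 / 0.5372 ≈ 35.7409.
The contractor gets 40 − 35.7409 ≈ 4.2591.

35.74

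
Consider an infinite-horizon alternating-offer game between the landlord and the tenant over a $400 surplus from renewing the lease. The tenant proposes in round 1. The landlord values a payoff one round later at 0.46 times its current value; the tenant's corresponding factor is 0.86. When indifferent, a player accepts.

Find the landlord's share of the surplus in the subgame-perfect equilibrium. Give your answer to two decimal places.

42.62

When the tenant proposes, the landlord accepts any offer worth at least 0.46 times what the landlord would get by proposing next round; and vice versa.
This gives x = 400 − 0.46y and y = 400 − 0.86x, where x and y are each side's share when it proposes.
Hence (1 − 0.46·0.86)x = 400(1 − 0.46), i.e. 0.6044·x = 216.
x ≈ 357.3792; the landlord's share is 400 − x ≈ 42.6208.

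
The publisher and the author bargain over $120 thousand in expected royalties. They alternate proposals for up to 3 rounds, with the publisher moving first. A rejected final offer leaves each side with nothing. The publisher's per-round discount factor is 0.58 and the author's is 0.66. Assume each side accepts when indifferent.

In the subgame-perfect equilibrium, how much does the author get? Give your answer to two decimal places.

33.26

By backward induction:
Round 3 (the publisher proposes): the author will accept anything ≥ 0, so the publisher offers 0 and keeps 120.
Round 2 (the author proposes): the publisher can get 120 next round, worth 0.58 × 120 = 69.6 now, so the author offers 69.6, keeping 50.4.
Round 1 (the publisher proposes): the author can get 50.4 next round, worth 0.66 × 50.4 = 33.264 now. The publisher offers 33.264 and keeps 120 − 33.264 = 86.736.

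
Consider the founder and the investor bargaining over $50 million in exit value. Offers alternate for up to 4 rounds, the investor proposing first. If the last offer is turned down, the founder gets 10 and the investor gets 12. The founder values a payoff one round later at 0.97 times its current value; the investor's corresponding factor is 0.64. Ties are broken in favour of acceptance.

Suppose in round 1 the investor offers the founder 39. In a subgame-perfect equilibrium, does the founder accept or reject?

Reject

Round 4 (the founder proposes): the investor gets 12 if talks fail, so the founder offers 12 and keeps 38.
Round 3 (the investor proposes): the founder can get 38 next round, worth 0.97 × 38 = 36.86 now; the investor offers that and keeps 13.14.
Round 2 (the founder proposes): the investor can get 13.14 next round, worth 0.64 × 13.14 = 8.4096 now, so the founder offers 8.4096, keeping 41.5904.
So by rejecting in round 1, the founder gets 41.5904 next round, worth 0.97 × 41.5904 = 40.342688 now.
Offer 39 < 40.342688, so the founder rejects.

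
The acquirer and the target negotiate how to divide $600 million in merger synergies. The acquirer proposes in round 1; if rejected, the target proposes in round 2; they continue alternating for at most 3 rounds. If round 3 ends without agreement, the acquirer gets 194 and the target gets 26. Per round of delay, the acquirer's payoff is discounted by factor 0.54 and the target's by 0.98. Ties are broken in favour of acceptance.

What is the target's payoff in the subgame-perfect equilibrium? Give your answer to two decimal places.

284.24

Round 3 (the acquirer proposes): the target gets 26 if talks fail, so the acquirer offers 26 and keeps 574.
Round 2 (the target proposes): the acquirer can get 574 next round, worth 0.54 × 574 = 309.96 now; the target offers that and keeps 290.04.
Round 1 (the acquirer proposes): the target can get 290.04 next round, worth 0.98 × 290.04 = 284.2392 now; the acquirer offers that and keeps 315.7608.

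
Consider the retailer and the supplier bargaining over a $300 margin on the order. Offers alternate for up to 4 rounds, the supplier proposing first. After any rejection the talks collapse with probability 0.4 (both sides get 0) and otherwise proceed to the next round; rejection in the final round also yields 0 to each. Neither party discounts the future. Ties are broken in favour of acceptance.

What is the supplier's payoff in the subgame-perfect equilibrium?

163.2

Round 4 (the retailer proposes): the supplier will accept anything ≥ 0, so the retailer offers 0 and keeps 300.
Round 3 (the supplier proposes): rejecting gives the retailer an expected 0.6 × 300 = 180, so the supplier offers 180, keeping 120.
Round 2 (the retailer proposes): rejecting gives the supplier an expected 0.6 × 120 = 72. The retailer offers 72 and keeps 300 − 72 = 228.
Round 1 (the supplier proposes): rejecting gives the retailer an expected 0.6 × 228 = 136.8; the supplier offers that and keeps 163.2.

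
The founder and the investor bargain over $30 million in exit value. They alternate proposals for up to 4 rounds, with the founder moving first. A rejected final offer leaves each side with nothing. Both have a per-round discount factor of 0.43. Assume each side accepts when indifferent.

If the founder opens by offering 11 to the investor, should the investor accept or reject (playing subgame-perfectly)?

Round 4 (the investor proposes): the founder will accept anything ≥ 0, so the investor offers 0 and keeps 30.
Round 3 (the founder proposes): the investor can get 30 next round, worth 0.43 × 30 = 12.9 now. The founder offers 12.9 and keeps 30 − 12.9 = 17.1.
Round 2 (the investor proposes): the founder can get 17.1 next round, worth 0.43 × 17.1 = 7.353 now, so the investor offers 7.353, keeping 22.647.
So by rejecting in round 1, the investor gets 22.647 next round, worth 0.43 × 22.647 = 9.73821 now.
Offer 11 ≥ 9.73821, so the investor accepts.

Accept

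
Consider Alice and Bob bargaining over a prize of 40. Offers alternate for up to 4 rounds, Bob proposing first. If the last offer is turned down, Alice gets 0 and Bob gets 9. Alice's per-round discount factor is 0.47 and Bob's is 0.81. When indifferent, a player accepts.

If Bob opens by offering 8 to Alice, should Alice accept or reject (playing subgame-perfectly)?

Reject

Round 4 (Alice proposes): Bob gets 9 if talks fail, so Alice offers 9 and keeps 31.
Round 3 (Bob proposes): Alice can get 31 next round, worth 0.47 × 31 = 14.57 now; Bob offers that and keeps 25.43.
Round 2 (Alice proposes): Bob can get 25.43 next round, worth 0.81 × 25.43 = 20.5983 now, so Alice offers 20.5983, keeping 19.4017.
So by rejecting in round 1, Alice gets 19.4017 next round, worth 0.47 × 19.4017 = 9.118799 now.
Offer 8 < 9.118799, so Alice rejects.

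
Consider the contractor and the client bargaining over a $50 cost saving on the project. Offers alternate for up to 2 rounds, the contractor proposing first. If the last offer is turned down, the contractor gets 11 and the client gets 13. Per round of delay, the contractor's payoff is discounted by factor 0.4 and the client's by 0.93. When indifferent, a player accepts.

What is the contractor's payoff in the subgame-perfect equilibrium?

13.73

Round 2 (the client proposes): the contractor gets 11 if talks fail, so the client offers 11 and keeps 39.
Round 1 (the contractor proposes): the client can get 39 next round, worth 0.93 × 39 = 36.27 now, so the contractor offers 36.27, keeping 13.73.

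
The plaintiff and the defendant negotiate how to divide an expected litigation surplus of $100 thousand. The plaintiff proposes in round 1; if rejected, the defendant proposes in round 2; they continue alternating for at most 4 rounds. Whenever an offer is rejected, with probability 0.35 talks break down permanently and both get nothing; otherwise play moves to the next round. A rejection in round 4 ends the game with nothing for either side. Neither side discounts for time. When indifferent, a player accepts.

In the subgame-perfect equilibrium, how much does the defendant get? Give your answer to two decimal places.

Round 4 (the defendant proposes): rejection yields 0 for the plaintiff; the defendant offers 0 and keeps 100.
Round 3 (the plaintiff proposes): rejecting gives the defendant an expected 0.65 × 100 = 65. The plaintiff offers 65 and keeps 100 − 65 = 35.
Round 2 (the defendant proposes): rejecting gives the plaintiff an expected 0.65 × 35 = 22.75, so the defendant offers 22.75, keeping 77.25.
Round 1 (the plaintiff proposes): rejecting gives the defendant an expected 0.65 × 77.25 = 50.2125. The plaintiff offers 50.2125 and keeps 100 − 50.2125 = 49.7875.

50.21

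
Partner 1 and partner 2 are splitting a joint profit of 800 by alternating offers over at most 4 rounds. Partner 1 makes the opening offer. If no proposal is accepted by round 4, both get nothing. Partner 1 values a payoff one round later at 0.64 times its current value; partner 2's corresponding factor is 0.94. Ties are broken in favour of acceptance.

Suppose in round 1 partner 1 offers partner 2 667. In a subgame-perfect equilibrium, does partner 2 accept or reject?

Round 4 (partner 2 proposes): partner 1 will accept anything ≥ 0, so partner 2 offers 0 and keeps 800.
Round 3 (partner 1 proposes): partner 2 can get 800 next round, worth 0.94 × 800 = 752 now, so partner 1 offers 752, keeping 48.
Round 2 (partner 2 proposes): partner 1 can get 48 next round, worth 0.64 × 48 = 30.72 now, so partner 2 offers 30.72, keeping 769.28.
So by rejecting in round 1, partner 2 gets 769.28 next round, worth 0.94 × 769.28 = 723.1232 now.
Offer 667 < 723.1232, so partner 2 rejects.

Reject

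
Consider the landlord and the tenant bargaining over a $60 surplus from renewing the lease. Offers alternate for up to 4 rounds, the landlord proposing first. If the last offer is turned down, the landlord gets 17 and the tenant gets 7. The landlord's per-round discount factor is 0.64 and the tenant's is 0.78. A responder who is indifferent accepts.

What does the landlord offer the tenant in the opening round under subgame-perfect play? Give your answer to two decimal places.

33.59

Work backward from the last round.
Round 4 (the tenant proposes): the landlord gets 17 if talks fail, so the tenant offers 17 and keeps 43.
Round 3 (the landlord proposes): the tenant can get 43 next round, worth 0.78 × 43 = 33.54 now; the landlord offers that and keeps 26.46.
Round 2 (the tenant proposes): the landlord can get 26.46 next round, worth 0.64 × 26.46 = 16.9344 now. The tenant offers 16.9344 and keeps 60 − 16.9344 = 43.0656.
Round 1 (the landlord proposes): the tenant can get 43.0656 next round, worth 0.78 × 43.0656 = 33.591168 now, so the landlord offers 33.591168, keeping 26.408832.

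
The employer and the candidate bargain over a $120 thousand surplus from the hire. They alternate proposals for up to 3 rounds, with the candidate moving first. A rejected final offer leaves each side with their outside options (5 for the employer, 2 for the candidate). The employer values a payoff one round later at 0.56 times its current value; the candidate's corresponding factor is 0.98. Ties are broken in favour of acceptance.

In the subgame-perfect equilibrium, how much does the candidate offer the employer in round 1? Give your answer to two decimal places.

Round 3 (the candidate proposes): the employer gets 5 if talks fail, so the candidate offers 5 and keeps 115.
Round 2 (the employer proposes): the candidate can get 115 next round, worth 0.98 × 115 = 112.7 now, so the employer offers 112.7, keeping 7.3.
Round 1 (the candidate proposes): the employer can get 7.3 next round, worth 0.56 × 7.3 = 4.088 now, so the candidate offers 4.088, keeping 115.912.

4.09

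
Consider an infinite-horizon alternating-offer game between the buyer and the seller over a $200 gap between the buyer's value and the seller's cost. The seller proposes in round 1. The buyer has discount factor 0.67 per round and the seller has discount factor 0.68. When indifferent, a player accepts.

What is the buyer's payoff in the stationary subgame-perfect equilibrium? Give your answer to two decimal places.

78.77

In a stationary SPE each proposer offers the other exactly their discounted continuation value.
If the seller keeps x when proposing and the buyer keeps y when proposing, then x = 200 − 0.67y and y = 200 − 0.68x.
Solving: x = 200(1 − 0.67) / (1 − 0.68·0.67) = 66 / 0.5444 ≈ 121.2344.
The buyer gets 200 − 121.2344 ≈ 78.7656.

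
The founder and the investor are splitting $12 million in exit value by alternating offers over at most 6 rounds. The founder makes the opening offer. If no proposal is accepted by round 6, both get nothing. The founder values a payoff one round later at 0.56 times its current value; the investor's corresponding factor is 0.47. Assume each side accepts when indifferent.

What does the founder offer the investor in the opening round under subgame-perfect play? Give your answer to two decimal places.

3.53

Round 6 (the investor proposes): rejection yields 0 for the founder; the investor offers 0 and keeps 12.
Round 5 (the founder proposes): the investor can get 12 next round, worth 0.47 × 12 = 5.64 now, so the founder offers 5.64, keeping 6.36.
Round 4 (the investor proposes): the founder can get 6.36 next round, worth 0.56 × 6.36 = 3.5616 now; the investor offers that and keeps 8.4384.
Round 3 (the founder proposes): the investor can get 8.4384 next round, worth 0.47 × 8.4384 = 3.966048 now; the founder offers that and keeps 8.033952.
Round 2 (the investor proposes): the founder can get 8.033952 next round, worth 0.56 × 8.033952 = 4.49901312 now; the investor offers that and keeps 7.50098688.
Round 1 (the founder proposes): the investor can get 7.50098688 next round, worth 0.47 × 7.50098688 = 3.5254638336 now. The founder offers 3.5254638336 and keeps 12 − 3.5254638336 = 8.4745361664.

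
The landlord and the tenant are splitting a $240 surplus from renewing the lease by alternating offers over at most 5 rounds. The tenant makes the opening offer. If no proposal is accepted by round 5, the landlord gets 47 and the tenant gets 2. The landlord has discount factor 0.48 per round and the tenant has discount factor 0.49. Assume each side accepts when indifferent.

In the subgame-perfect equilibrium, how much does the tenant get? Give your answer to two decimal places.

164.83

Solve by backward induction from round 5.
Round 5 (the tenant proposes): the landlord gets 47 if talks fail, so the tenant offers 47 and keeps 193.
Round 4 (the landlord proposes): the tenant can get 193 next round, worth 0.49 × 193 = 94.57 now. The landlord offers 94.57 and keeps 240 − 94.57 = 145.43.
Round 3 (the tenant proposes): the landlord can get 145.43 next round, worth 0.48 × 145.43 = 69.8064 now; the tenant offers that and keeps 170.1936.
Round 2 (the landlord proposes): the tenant can get 170.1936 next round, worth 0.49 × 170.1936 = 83.394864 now. The landlord offers 83.394864 and keeps 240 − 83.394864 = 156.605136.
Round 1 (the tenant proposes): the landlord can get 156.605136 next round, worth 0.48 × 156.605136 = 75.17046528 now. The tenant offers 75.17046528 and keeps 240 − 75.17046528 = 164.82953472.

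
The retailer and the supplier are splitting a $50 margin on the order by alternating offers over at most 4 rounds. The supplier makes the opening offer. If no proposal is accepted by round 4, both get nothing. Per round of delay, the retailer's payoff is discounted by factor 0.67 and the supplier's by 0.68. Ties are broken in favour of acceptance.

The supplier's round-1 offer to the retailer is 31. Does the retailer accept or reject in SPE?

Accept

Work out the retailer's continuation value if the offer is rejected.
Round 4 (the retailer proposes): rejection yields 0 for the supplier; the retailer offers 0 and keeps 50.
Round 3 (the supplier proposes): the retailer can get 50 next round, worth 0.67 × 50 = 33.5 now. The supplier offers 33.5 and keeps 50 − 33.5 = 16.5.
Round 2 (the retailer proposes): the supplier can get 16.5 next round, worth 0.68 × 16.5 = 11.22 now, so the retailer offers 11.22, keeping 38.78.
So by rejecting in round 1, the retailer gets 38.78 next round, worth 0.67 × 38.78 = 25.9826 now.
Offer 31 ≥ 25.9826, so the retailer accepts.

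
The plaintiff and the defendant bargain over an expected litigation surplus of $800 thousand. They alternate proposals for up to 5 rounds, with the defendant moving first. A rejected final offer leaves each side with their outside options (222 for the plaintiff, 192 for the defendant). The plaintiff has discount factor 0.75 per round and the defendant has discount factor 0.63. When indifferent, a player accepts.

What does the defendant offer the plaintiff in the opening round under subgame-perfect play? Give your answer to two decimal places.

Round 5 (the defendant proposes): the plaintiff gets 222 if talks fail, so the defendant offers 222 and keeps 578.
Round 4 (the plaintiff proposes): the defendant can get 578 next round, worth 0.63 × 578 = 364.14 now; the plaintiff offers that and keeps 435.86.
Round 3 (the defendant proposes): the plaintiff can get 435.86 next round, worth 0.75 × 435.86 = 326.895 now, so the defendant offers 326.895, keeping 473.105.
Round 2 (the plaintiff proposes): the defendant can get 473.105 next round, worth 0.63 × 473.105 = 298.05615 now; the plaintiff offers that and keeps 501.94385.
Round 1 (the defendant proposes): the plaintiff can get 501.94385 next round, worth 0.75 × 501.94385 = 376.4578875 now. The defendant offers 376.4578875 and keeps 800 − 376.4578875 = 423.5421125.

376.46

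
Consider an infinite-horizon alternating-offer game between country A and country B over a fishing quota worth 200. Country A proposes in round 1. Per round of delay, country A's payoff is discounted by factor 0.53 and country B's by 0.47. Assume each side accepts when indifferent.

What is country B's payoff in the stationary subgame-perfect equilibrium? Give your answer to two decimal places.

58.84

In a stationary SPE each proposer offers the other exactly their discounted continuation value.
If country A keeps x when proposing and country B keeps y when proposing, then x = 200 − 0.47y and y = 200 − 0.53x.
Solving: x = 200(1 − 0.47) / (1 − 0.53·0.47) = 106 / 0.7509 ≈ 141.1639.
Country B gets 200 − 141.1639 ≈ 58.8361.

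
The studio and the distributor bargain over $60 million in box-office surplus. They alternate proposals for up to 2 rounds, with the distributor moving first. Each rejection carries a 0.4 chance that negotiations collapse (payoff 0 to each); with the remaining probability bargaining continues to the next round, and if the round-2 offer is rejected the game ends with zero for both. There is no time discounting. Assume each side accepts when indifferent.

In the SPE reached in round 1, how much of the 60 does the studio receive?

36

By backward induction:
Round 2 (the studio proposes): the distributor will accept anything ≥ 0, so the studio offers 0 and keeps 60.
Round 1 (the distributor proposes): rejecting gives the studio an expected 0.6 × 60 = 36. The distributor offers 36 and keeps 60 − 36 = 24.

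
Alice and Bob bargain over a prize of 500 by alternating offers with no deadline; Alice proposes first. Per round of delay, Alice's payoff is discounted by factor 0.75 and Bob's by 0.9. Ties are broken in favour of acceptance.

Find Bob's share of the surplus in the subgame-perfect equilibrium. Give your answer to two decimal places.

346.15

When Alice proposes, Bob accepts any offer worth at least 0.9 times what Bob would get by proposing next round; and vice versa.
This gives x = 500 − 0.9y and y = 500 − 0.75x, where x and y are each side's share when it proposes.
Hence (1 − 0.9·0.75)x = 500(1 − 0.9), i.e. 0.325·x = 50.
x ≈ 153.8462; Bob's share is 500 − x ≈ 346.1538.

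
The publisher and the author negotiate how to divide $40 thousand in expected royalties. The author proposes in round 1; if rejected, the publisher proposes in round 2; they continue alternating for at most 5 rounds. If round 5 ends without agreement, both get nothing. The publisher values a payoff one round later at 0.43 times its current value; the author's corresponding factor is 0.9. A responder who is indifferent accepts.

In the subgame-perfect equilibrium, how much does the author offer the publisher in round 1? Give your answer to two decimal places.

2.39

Round 5 (the author proposes): the publisher will accept anything ≥ 0, so the author offers 0 and keeps 40.
Round 4 (the publisher proposes): the author can get 40 next round, worth 0.9 × 40 = 36 now, so the publisher offers 36, keeping 4.
Round 3 (the author proposes): the publisher can get 4 next round, worth 0.43 × 4 = 1.72 now. The author offers 1.72 and keeps 40 − 1.72 = 38.28.
Round 2 (the publisher proposes): the author can get 38.28 next round, worth 0.9 × 38.28 = 34.452 now; the publisher offers that and keeps 5.548.
Round 1 (the author proposes): the publisher can get 5.548 next round, worth 0.43 × 5.548 = 2.38564 now. The author offers 2.38564 and keeps 40 − 2.38564 = 37.61436.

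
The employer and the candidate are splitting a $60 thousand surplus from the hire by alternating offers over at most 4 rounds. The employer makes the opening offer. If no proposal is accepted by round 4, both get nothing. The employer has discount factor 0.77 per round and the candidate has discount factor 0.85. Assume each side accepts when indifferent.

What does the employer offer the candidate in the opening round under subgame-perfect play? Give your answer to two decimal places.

45.11

Round 4 (the candidate proposes): rejection yields 0 for the employer; the candidate offers 0 and keeps 60.
Round 3 (the employer proposes): the candidate can get 60 next round, worth 0.85 × 60 = 51 now, so the employer offers 51, keeping 9.
Round 2 (the candidate proposes): the employer can get 9 next round, worth 0.77 × 9 = 6.93 now, so the candidate offers 6.93, keeping 53.07.
Round 1 (the employer proposes): the candidate can get 53.07 next round, worth 0.85 × 53.07 = 45.1095 now; the employer offers that and keeps 14.8905.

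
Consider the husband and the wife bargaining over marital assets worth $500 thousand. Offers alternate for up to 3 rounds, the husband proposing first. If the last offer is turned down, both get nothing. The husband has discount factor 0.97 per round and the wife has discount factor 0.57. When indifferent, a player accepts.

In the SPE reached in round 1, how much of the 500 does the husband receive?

Work backward from the last round.
Round 3 (the husband proposes): rejection yields 0 for the wife; the husband offers 0 and keeps 500.
Round 2 (the wife proposes): the husband can get 500 next round, worth 0.97 × 500 = 485 now; the wife offers that and keeps 15.
Round 1 (the husband proposes): the wife can get 15 next round, worth 0.57 × 15 = 8.55 now; the husband offers that and keeps 491.45.

491.45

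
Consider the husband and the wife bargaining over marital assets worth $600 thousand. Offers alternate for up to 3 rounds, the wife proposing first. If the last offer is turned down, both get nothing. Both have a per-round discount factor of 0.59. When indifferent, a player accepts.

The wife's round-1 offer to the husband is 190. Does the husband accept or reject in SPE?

Round 3 (the wife proposes): the husband will accept anything ≥ 0, so the wife offers 0 and keeps 600.
Round 2 (the husband proposes): the wife can get 600 next round, worth 0.59 × 600 = 354 now. The husband offers 354 and keeps 600 − 354 = 246.
So by rejecting in round 1, the husband gets 246 next round, worth 0.59 × 246 = 145.14 now.
Offer 190 ≥ 145.14, so the husband accepts.

Accept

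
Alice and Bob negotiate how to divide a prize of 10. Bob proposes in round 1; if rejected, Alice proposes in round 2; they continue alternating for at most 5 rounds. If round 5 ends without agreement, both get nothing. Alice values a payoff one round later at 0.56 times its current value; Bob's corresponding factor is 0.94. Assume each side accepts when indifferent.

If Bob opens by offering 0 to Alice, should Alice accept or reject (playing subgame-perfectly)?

Reject

Work out Alice's continuation value if the offer is rejected.
Round 5 (Bob proposes): Alice will accept anything ≥ 0, so Bob offers 0 and keeps 10.
Round 4 (Alice proposes): Bob can get 10 next round, worth 0.94 × 10 = 9.4 now, so Alice offers 9.4, keeping 0.6.
Round 3 (Bob proposes): Alice can get 0.6 next round, worth 0.56 × 0.6 = 0.336 now. Bob offers 0.336 and keeps 10 − 0.336 = 9.664.
Round 2 (Alice proposes): Bob can get 9.664 next round, worth 0.94 × 9.664 = 9.08416 now; Alice offers that and keeps 0.91584.
So by rejecting in round 1, Alice gets 0.91584 next round, worth 0.56 × 0.91584 = 0.5128704 now.
Offer 0 < 0.5128704, so Alice rejects.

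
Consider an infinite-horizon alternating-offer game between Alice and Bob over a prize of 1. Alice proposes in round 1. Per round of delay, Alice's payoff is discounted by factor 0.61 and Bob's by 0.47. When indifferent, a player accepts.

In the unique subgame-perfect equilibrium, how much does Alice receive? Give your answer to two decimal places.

When Alice proposes, Bob accepts any offer worth at least 0.47 times what Bob would get by proposing next round; and vice versa.
This gives x = 1 − 0.47y and y = 1 − 0.61x, where x and y are each side's share when it proposes.
Hence (1 − 0.47·0.61)x = 1(1 − 0.47), i.e. 0.7133·x = 0.53.
x ≈ 0.7430; Bob's share is 1 − x ≈ 0.2570.

0.74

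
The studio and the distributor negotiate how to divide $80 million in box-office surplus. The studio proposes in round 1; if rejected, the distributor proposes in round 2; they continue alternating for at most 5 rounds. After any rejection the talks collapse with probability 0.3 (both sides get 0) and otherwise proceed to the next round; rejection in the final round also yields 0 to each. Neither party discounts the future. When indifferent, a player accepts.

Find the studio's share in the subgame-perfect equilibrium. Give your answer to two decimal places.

54.97

Round 5 (the studio proposes): rejection yields 0 for the distributor; the studio offers 0 and keeps 80.
Round 4 (the distributor proposes): rejecting gives the studio an expected 0.7 × 80 = 56; the distributor offers that and keeps 24.
Round 3 (the studio proposes): rejecting gives the distributor an expected 0.7 × 24 = 16.8, so the studio offers 16.8, keeping 63.2.
Round 2 (the distributor proposes): rejecting gives the studio an expected 0.7 × 63.2 = 44.24; the distributor offers that and keeps 35.76.
Round 1 (the studio proposes): rejecting gives the distributor an expected 0.7 × 35.76 = 25.032, so the studio offers 25.032, keeping 54.968.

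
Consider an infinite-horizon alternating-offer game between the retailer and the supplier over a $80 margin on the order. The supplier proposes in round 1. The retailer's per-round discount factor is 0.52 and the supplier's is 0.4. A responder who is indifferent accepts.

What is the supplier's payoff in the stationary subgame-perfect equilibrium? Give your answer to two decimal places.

When the supplier proposes, the retailer accepts any offer worth at least 0.52 times what the retailer would get by proposing next round; and vice versa.
This gives x = 80 − 0.52y and y = 80 − 0.4x, where x and y are each side's share when it proposes.
Hence (1 − 0.52·0.4)x = 80(1 − 0.52), i.e. 0.792·x = 38.4.
x ≈ 48.4848; the retailer's share is 80 − x ≈ 31.5152.

48.48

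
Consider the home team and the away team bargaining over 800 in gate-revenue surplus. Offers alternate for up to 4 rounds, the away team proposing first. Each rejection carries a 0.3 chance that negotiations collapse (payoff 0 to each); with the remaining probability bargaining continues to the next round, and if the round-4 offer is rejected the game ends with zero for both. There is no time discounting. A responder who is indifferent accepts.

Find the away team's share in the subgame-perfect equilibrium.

Round 4 (the home team proposes): rejection yields 0 for the away team; the home team offers 0 and keeps 800.
Round 3 (the away team proposes): rejecting gives the home team an expected 0.7 × 800 = 560; the away team offers that and keeps 240.
Round 2 (the home team proposes): rejecting gives the away team an expected 0.7 × 240 = 168. The home team offers 168 and keeps 800 − 168 = 632.
Round 1 (the away team proposes): rejecting gives the home team an expected 0.7 × 632 = 442.4, so the away team offers 442.4, keeping 357.6.

357.6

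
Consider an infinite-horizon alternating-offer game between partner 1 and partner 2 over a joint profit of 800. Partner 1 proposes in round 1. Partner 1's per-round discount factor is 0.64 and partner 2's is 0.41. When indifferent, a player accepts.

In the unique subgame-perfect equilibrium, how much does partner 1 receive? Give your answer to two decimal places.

639.91

Let x be partner 1's share when partner 1 proposes and y be partner 2's share when partner 2 proposes.
Partner 2 accepts iff offered ≥ 0.41·y, so x = 800 − 0.41y. Symmetrically y = 800 − 0.64x.
Substituting: x = 800 − 0.41(800 − 0.64x), giving x(1 − 0.64·0.41) = 800(1 − 0.41).
So x = 800 × 0.59 / 0.7376 ≈ 639.9132, and partner 2 receives 800 − x ≈ 160.0868.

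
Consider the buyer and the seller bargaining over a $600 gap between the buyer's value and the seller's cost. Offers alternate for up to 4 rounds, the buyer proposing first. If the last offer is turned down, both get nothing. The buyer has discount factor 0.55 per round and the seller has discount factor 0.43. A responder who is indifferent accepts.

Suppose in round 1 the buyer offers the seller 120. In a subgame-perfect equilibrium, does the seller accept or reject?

Round 4 (the seller proposes): the buyer will accept anything ≥ 0, so the seller offers 0 and keeps 600.
Round 3 (the buyer proposes): the seller can get 600 next round, worth 0.43 × 600 = 258 now, so the buyer offers 258, keeping 342.
Round 2 (the seller proposes): the buyer can get 342 next round, worth 0.55 × 342 = 188.1 now; the seller offers that and keeps 411.9.
So by rejecting in round 1, the seller gets 411.9 next round, worth 0.43 × 411.9 = 177.117 now.
Offer 120 < 177.117, so the seller rejects.

Reject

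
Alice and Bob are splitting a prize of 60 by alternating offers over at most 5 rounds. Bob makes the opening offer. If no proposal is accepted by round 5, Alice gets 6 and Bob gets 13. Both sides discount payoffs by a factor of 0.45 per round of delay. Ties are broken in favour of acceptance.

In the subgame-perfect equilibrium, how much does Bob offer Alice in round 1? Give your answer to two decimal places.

Solve by backward induction from round 5.
Round 5 (Bob proposes): Alice gets 6 if talks fail, so Bob offers 6 and keeps 54.
Round 4 (Alice proposes): Bob can get 54 next round, worth 0.45 × 54 = 24.3 now; Alice offers that and keeps 35.7.
Round 3 (Bob proposes): Alice can get 35.7 next round, worth 0.45 × 35.7 = 16.065 now. Bob offers 16.065 and keeps 60 − 16.065 = 43.935.
Round 2 (Alice proposes): Bob can get 43.935 next round, worth 0.45 × 43.935 = 19.77075 now. Alice offers 19.77075 and keeps 60 − 19.77075 = 40.22925.
Round 1 (Bob proposes): Alice can get 40.22925 next round, worth 0.45 × 40.22925 = 18.1031625 now. Bob offers 18.1031625 and keeps 60 − 18.1031625 = 41.8968375.

18.10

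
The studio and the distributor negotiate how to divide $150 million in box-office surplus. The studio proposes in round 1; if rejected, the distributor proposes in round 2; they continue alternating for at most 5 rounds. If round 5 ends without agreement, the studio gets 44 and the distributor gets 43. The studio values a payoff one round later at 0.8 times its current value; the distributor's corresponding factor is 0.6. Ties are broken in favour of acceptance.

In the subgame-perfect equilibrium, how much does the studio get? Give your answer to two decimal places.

Round 5 (the studio proposes): the distributor gets 43 if talks fail, so the studio offers 43 and keeps 107.
Round 4 (the distributor proposes): the studio can get 107 next round, worth 0.8 × 107 = 85.6 now, so the distributor offers 85.6, keeping 64.4.
Round 3 (the studio proposes): the distributor can get 64.4 next round, worth 0.6 × 64.4 = 38.64 now, so the studio offers 38.64, keeping 111.36.
Round 2 (the distributor proposes): the studio can get 111.36 next round, worth 0.8 × 111.36 = 89.088 now; the distributor offers that and keeps 60.912.
Round 1 (the studio proposes): the distributor can get 60.912 next round, worth 0.6 × 60.912 = 36.5472 now, so the studio offers 36.5472, keeping 113.4528.

113.45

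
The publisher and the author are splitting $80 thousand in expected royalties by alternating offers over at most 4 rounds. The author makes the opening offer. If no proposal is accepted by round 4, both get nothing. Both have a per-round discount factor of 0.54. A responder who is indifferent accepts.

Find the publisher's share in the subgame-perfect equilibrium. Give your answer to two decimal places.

32.47

Work backward from the last round.
Round 4 (the publisher proposes): the author will accept anything ≥ 0, so the publisher offers 0 and keeps 80.
Round 3 (the author proposes): the publisher can get 80 next round, worth 0.54 × 80 = 43.2 now, so the author offers 43.2, keeping 36.8.
Round 2 (the publisher proposes): the author can get 36.8 next round, worth 0.54 × 36.8 = 19.872 now, so the publisher offers 19.872, keeping 60.128.
Round 1 (the author proposes): the publisher can get 60.128 next round, worth 0.54 × 60.128 = 32.46912 now, so the author offers 32.46912, keeping 47.53088.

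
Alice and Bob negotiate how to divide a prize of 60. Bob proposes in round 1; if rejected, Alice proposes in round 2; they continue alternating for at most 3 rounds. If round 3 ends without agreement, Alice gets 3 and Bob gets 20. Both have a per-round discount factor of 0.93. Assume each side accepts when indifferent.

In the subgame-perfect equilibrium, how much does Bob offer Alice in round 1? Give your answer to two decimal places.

Solve by backward induction from round 3.
Round 3 (Bob proposes): Alice gets 3 if talks fail, so Bob offers 3 and keeps 57.
Round 2 (Alice proposes): Bob can get 57 next round, worth 0.93 × 57 = 53.01 now, so Alice offers 53.01, keeping 6.99.
Round 1 (Bob proposes): Alice can get 6.99 next round, worth 0.93 × 6.99 = 6.5007 now. Bob offers 6.5007 and keeps 60 − 6.5007 = 53.4993.

6.50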